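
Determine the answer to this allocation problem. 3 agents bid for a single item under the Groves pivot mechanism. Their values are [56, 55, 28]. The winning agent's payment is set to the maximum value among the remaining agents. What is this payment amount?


Step 1: The efficient winner is agent 0 with value 56
Step 2: Other agents' values: [55, 28]
Step 3: Pivot payment = max(others) = 55
Step 4: The winner pays 55

55


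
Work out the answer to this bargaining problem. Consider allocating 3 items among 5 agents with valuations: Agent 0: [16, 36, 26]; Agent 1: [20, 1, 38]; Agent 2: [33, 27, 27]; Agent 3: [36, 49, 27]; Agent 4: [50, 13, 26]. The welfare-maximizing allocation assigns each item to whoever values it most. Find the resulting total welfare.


Step 1: For each item, find the maximum value among all agents.
Step 2: Item 0 -> Agent 4 (value 50)
Step 3: Item 1 -> Agent 3 (value 49)
Step 4: Item 2 -> Agent 1 (value 38)
Step 5: Total welfare = 50 + 49 + 38 = 137

137


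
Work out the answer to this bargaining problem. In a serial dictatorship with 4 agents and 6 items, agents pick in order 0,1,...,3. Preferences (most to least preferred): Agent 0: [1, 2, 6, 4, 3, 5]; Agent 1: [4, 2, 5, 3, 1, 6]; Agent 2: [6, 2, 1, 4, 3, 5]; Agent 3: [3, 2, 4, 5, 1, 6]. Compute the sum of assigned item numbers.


Step 1: Agent 0 picks item 1
Step 2: Agent 1 picks item 4
Step 3: Agent 2 picks item 6
Step 4: Agent 3 picks item 3
Step 5: Sum = 1 + 4 + 6 + 3 = 14

14


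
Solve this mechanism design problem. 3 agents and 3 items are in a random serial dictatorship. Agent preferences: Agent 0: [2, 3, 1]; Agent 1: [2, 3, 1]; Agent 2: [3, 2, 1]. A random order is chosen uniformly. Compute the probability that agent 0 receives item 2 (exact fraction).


Step 1: Agent 0 wants item 2
Step 2: There are 6 possible orderings of agents
Step 3: In 3 orderings, agent 0 gets item 2
Step 4: Probability = 3/6 = 1/2

1/2


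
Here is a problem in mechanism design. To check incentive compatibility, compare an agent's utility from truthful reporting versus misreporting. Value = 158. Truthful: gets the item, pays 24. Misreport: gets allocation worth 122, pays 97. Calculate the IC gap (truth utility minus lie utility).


Step 1: U(truth) = value - payment = 158 - 24 = 134
Step 2: U(lie) = allocation - payment = 122 - 97 = 25
Step 3: IC gap = 134 - 25 = 109

109


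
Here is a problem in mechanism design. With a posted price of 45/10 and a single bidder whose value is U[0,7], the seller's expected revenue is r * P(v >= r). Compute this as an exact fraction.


Step 1: Posted price r = 9/2, value support [0,7]
Step 2: P(v >= r) = (7 - 9/2)/7 = 5/14
Step 3: Expected revenue = r * P(v >= r) = 9/2 * 5/14
Step 4: Revenue = 45/28

45/28


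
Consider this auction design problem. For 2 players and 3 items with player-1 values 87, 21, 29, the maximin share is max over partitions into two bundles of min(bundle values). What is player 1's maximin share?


Step 1: Item values = 87, 21, 29
Step 2: Enumerate all 2-bundle partitions and take the smaller bundle:
  Partition 1: {87} vs {21,29} -> bundles 87, 50; min = 50
  Partition 2: {21} vs {87,29} -> bundles 21, 116; min = 21
  Partition 3: {29} vs {87,21} -> bundles 29, 108; min = 29
Step 3: MMS = max(50, 21, 29) = 50

50


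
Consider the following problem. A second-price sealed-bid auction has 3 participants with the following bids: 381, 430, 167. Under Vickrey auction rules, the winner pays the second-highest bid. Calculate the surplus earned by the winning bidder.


Step 1: Sort bids in descending order: 430, 381, 167
Step 2: The winning bid is the highest: 430
Step 3: The payment equals the second-highest bid: 381
Step 4: Surplus = winner's bid - payment = 430 - 381 = 49

49


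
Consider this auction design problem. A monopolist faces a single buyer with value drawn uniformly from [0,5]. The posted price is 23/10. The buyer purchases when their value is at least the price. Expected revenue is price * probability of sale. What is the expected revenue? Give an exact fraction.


Step 1: Posted price r = 23/10, value support [0,5]
Step 2: P(v >= r) = (5 - 23/10)/5 = 27/50
Step 3: Expected revenue = r * P(v >= r) = 23/10 * 27/50
Step 4: Revenue = 621/500

621/500


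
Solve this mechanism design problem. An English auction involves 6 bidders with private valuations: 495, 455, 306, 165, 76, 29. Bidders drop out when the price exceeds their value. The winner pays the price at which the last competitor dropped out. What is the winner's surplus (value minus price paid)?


Step 1: Identify the highest value: 495
Step 2: Identify the second-highest value: 455
Step 3: The final price = second-highest value = 455
Step 4: Surplus = 495 - 455 = 40

40


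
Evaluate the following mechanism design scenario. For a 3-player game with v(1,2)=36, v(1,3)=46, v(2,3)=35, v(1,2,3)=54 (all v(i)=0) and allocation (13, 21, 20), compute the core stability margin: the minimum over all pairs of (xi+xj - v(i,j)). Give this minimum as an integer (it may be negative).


Step 1: Slack for coalition (1,2): x1+x2 - v12 = 34 - 36 = -2
Step 2: Slack for coalition (1,3): x1+x3 - v13 = 33 - 46 = -13
Step 3: Slack for coalition (2,3): x2+x3 - v23 = 41 - 35 = 6
Step 4: Minimum slack = min(-2, -13, 6) = -13, attained by (1,3); coalition (1,3) can block (slack < 0), so the allocation is not in the core

-13


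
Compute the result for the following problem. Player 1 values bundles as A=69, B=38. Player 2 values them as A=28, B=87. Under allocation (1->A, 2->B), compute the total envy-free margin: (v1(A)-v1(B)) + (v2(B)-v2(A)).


Step 1: Player 1's margin = v1(A) - v1(B) = 69 - 38 = 31
Step 2: Player 2's margin = v2(B) - v2(A) = 87 - 28 = 59
Step 3: Total margin = 31 + 59 = 90

90


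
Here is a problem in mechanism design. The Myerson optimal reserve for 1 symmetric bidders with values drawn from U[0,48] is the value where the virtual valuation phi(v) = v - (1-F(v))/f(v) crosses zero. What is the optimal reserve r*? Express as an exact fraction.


Step 1: For U[0,48], F(v) = v/48 and f(v) = 1/48
Step 2: phi(v) = v - (1 - v/48)/(1/48) = v - (48 - v) = 2v - 48
Step 3: Set phi(r*) = 0: 2r* - 48 = 0
Step 4: r* = 48/2 = 24 (the number of bidders n = 1 does not enter)

24


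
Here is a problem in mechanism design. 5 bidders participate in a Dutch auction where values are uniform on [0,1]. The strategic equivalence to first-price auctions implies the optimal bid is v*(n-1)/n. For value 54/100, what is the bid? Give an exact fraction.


Step 1: Dutch auctions are strategically equivalent to first-price auctions
Step 2: The equilibrium bid is b(v) = v*(n-1)/n
Step 3: b = 27/50 * 4/5
Step 4: b = 54/125

54/125


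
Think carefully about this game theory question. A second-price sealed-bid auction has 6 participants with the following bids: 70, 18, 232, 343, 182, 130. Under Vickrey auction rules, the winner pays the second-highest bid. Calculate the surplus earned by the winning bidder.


Step 1: Sort bids in descending order: 343, 232, 182, 130, 70, 18
Step 2: The winning bid is the highest: 343
Step 3: The payment equals the second-highest bid: 232
Step 4: Surplus = winner's bid - payment = 343 - 232 = 111

111


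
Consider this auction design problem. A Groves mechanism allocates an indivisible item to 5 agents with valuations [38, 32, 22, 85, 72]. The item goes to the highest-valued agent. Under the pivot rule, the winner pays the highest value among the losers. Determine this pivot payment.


Step 1: The efficient winner is agent 3 with value 85
Step 2: Other agents' values: [38, 32, 22, 72]
Step 3: Pivot payment = max(others) = 72
Step 4: The winner pays 72

72


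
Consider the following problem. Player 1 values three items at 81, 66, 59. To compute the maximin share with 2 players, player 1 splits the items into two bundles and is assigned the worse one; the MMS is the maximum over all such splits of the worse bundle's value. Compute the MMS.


Step 1: Item values = 81, 66, 59
Step 2: Enumerate all 2-bundle partitions and take the smaller bundle:
  Partition 1: {81} vs {66,59} -> bundles 81, 125; min = 81
  Partition 2: {66} vs {81,59} -> bundles 66, 140; min = 66
  Partition 3: {59} vs {81,66} -> bundles 59, 147; min = 59
Step 3: MMS = max(81, 66, 59) = 81

81


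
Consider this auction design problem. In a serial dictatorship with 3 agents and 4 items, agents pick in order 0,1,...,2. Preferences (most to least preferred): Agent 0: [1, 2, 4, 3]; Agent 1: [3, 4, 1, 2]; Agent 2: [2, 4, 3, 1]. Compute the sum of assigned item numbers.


Step 1: Agent 0 picks item 1
Step 2: Agent 1 picks item 3
Step 3: Agent 2 picks item 2
Step 4: Sum = 1 + 3 + 2 = 6

6


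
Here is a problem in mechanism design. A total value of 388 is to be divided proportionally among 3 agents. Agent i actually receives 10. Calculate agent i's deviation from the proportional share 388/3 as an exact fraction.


Step 1: Proportional share = 388/3
Step 2: Agent's actual allocation = 10
Step 3: Excess = 10 - 388/3 = -358/3

-358/3


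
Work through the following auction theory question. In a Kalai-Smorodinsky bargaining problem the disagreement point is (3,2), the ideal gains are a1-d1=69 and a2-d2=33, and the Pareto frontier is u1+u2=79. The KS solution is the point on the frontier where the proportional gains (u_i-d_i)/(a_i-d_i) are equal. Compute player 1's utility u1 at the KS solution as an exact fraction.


Step 1: At the KS point, (u1-d1)/r1 = (u2-d2)/r2 = t and u1+u2 = 79
Step 2: u1 = d1 + r1*t and u2 = d2 + r2*t, so (d1 + r1*t) + (d2 + r2*t) = 79
Step 3: t = (79 - 3 - 2)/(69 + 33) = 74/102 = 37/51
Step 4: u1 = d1 + r1*t = 3 + 69 * 37/51 = 902/17
Step 5: (Check: u2 = d2 + r2*t = 441/17; u1+u2 = 902/17 + 441/17 = 79, on the frontier.)

902/17


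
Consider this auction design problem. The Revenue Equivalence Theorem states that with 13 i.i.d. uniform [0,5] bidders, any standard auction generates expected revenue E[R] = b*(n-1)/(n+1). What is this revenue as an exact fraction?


Step 1: By Revenue Equivalence, expected revenue = b*(n-1)/(n+1)
Step 2: Substituting n = 13, b = 5
Step 3: Revenue = 5*(13-1)/(13+1) = 5*12/14
Step 4: Revenue = 60/14 = 30/7

30/7


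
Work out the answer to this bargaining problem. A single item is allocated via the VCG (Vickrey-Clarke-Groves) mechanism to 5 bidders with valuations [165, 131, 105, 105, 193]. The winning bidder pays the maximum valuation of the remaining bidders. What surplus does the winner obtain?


Step 1: The winner is the agent with the highest value: agent 4 with value 193
Step 2: Values of other agents: [165, 131, 105, 105]
Step 3: VCG payment = max of others' values = 165
Step 4: Surplus = 193 - 165 = 28

28


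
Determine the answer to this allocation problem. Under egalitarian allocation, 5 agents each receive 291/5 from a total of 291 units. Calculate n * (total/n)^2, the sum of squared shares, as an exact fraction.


Step 1: Each agent's share = 291/5
Step 2: Square of each share = (291/5)^2 = 84681/25
Step 3: Sum of squares = 5 * 84681/25 = 84681/5

84681/5


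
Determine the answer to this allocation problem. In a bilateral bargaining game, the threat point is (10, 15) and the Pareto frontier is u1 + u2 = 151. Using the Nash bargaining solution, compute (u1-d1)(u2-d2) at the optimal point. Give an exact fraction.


Step 1: The Nash solution splits surplus symmetrically above the disagreement point
Step 2: u1 = (total + d1 - d2)/2 = (151 + 10 - 15)/2 = 73
Step 3: u2 = (total - d1 + d2)/2 = (151 - 10 + 15)/2 = 78
Step 4: Nash product = (73 - 10) * (78 - 15)
Step 5: = 63 * 63 = 3969

3969


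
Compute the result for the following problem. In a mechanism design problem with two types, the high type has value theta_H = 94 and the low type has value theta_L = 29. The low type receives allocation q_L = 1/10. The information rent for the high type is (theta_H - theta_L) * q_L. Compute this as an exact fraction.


Step 1: theta_H - theta_L = 94 - 29 = 65
Step 2: Information rent = (theta_H - theta_L) * q_L
Step 3: = 65 * 1/10
Step 4: = 13/2

13/2


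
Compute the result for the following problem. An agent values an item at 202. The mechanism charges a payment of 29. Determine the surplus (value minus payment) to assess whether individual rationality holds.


Step 1: Surplus = value - payment = 202 - 29 = 173
Step 2: IR is satisfied (surplus >= 0)

173


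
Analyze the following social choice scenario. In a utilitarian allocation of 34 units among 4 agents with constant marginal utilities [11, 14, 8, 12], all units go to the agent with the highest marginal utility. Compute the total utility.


Step 1: The marginal utilities are [11, 14, 8, 12]
Step 2: The highest marginal utility is 14
Step 3: All 34 units go to that agent
Step 4: Total utility = 14 * 34 = 476

476


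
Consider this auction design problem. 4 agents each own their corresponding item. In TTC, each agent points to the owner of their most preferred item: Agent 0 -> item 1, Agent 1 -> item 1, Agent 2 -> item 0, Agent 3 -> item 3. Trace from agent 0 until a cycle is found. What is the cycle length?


Step 1: Trace the pointer graph from agent 0: 0 -> 1 -> 1
Step 2: A cycle is detected when we revisit agent 1
Step 3: The cycle is: 1 -> 1
Step 4: Cycle length = 1

1


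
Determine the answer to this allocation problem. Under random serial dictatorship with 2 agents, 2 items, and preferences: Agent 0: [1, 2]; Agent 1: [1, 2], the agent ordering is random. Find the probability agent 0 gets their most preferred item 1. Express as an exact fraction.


Step 1: Agent 0 wants item 1
Step 2: There are 2 possible orderings of agents
Step 3: In 1 orderings, agent 0 gets item 1
Step 4: Probability = 1/2

1/2


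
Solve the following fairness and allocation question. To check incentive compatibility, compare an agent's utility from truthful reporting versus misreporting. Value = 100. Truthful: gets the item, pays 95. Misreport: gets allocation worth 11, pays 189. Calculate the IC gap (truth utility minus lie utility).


Step 1: U(truth) = value - payment = 100 - 95 = 5
Step 2: U(lie) = allocation - payment = 11 - 189 = -178
Step 3: IC gap = 5 - (-178) = 183

183


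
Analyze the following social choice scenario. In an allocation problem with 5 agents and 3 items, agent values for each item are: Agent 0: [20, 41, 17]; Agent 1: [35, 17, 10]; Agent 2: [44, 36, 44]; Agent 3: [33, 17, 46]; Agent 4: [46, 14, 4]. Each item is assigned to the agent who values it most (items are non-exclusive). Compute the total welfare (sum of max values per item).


Step 1: For each item, find the maximum value among all agents.
Step 2: Item 0 -> Agent 4 (value 46)
Step 3: Item 1 -> Agent 0 (value 41)
Step 4: Item 2 -> Agent 3 (value 46)
Step 5: Total welfare = 46 + 41 + 46 = 133

133


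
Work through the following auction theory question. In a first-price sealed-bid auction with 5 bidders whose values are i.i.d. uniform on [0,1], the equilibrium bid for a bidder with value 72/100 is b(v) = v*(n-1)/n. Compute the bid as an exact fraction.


Step 1: The symmetric BNE bidding function is b(v) = v * (n-1) / n
Step 2: Substitute v = 18/25 and n = 5
Step 3: b = 18/25 * 4/5
Step 4: b = 72/125

72/125


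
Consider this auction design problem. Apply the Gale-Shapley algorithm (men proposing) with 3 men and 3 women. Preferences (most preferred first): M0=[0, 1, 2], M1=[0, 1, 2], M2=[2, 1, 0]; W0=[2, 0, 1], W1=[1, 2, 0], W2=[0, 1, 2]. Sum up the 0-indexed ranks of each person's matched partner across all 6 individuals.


Step 1: Run Gale-Shapley (men propose, women hold best offer):
  M0 proposes to W0; she accepts
  M1 proposes to W0; rejected
  M1 proposes to W1; she accepts
  M2 proposes to W2; she accepts
Step 2: Final matching: W0-M0, W1-M1, W2-M2
Step 3: 0-indexed ranks (man's rank of his match, then woman's): 0 + 1 + 1 + 0 + 0 + 2
Step 4: Total rank sum = 4

4


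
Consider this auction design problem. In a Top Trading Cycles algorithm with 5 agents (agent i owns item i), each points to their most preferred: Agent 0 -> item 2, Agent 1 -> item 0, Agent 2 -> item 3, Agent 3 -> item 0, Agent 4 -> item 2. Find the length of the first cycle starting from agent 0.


Step 1: Trace the pointer graph from agent 0: 0 -> 2 -> 3 -> 0
Step 2: A cycle is detected when we revisit agent 0
Step 3: The cycle is: 0 -> 2 -> 3 -> 0
Step 4: Cycle length = 3

3


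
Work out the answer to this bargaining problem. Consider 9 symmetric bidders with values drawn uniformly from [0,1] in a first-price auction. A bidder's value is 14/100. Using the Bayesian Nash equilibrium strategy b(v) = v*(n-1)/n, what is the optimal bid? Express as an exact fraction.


Step 1: The symmetric BNE bidding function is b(v) = v * (n-1) / n
Step 2: Substitute v = 7/50 and n = 9
Step 3: b = 7/50 * 8/9
Step 4: b = 28/225

28/225


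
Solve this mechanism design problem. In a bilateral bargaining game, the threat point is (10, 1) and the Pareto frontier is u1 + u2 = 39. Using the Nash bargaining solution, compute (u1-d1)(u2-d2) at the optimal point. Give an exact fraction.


Step 1: The Nash solution splits surplus symmetrically above the disagreement point
Step 2: u1 = (total + d1 - d2)/2 = (39 + 10 - 1)/2 = 24
Step 3: u2 = (total - d1 + d2)/2 = (39 - 10 + 1)/2 = 15
Step 4: Nash product = (24 - 10) * (15 - 1)
Step 5: = 14 * 14 = 196

196


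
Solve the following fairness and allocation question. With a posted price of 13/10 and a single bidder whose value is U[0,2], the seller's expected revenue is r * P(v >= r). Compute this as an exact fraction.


Step 1: Posted price r = 13/10, value support [0,2]
Step 2: P(v >= r) = (2 - 13/10)/2 = 7/20
Step 3: Expected revenue = r * P(v >= r) = 13/10 * 7/20
Step 4: Revenue = 91/200

91/200


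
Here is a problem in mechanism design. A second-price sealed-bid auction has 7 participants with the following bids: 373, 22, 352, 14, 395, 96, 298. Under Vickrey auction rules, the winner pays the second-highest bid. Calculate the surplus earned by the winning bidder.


Step 1: Sort bids in descending order: 395, 373, 352, 298, 96, 22, 14
Step 2: The winning bid is the highest: 395
Step 3: The payment equals the second-highest bid: 373
Step 4: Surplus = winner's bid - payment = 395 - 373 = 22

22


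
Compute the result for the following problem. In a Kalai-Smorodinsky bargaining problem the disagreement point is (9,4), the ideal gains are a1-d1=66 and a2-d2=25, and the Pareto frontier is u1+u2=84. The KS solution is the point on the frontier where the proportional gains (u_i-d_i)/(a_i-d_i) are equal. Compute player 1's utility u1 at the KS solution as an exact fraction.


Step 1: At the KS point, (u1-d1)/r1 = (u2-d2)/r2 = t and u1+u2 = 84
Step 2: u1 = d1 + r1*t and u2 = d2 + r2*t, so (d1 + r1*t) + (d2 + r2*t) = 84
Step 3: t = (84 - 9 - 4)/(66 + 25) = 71/91
Step 4: u1 = d1 + r1*t = 9 + 66 * 71/91 = 5505/91
Step 5: (Check: u2 = d2 + r2*t = 2139/91; u1+u2 = 5505/91 + 2139/91 = 84, on the frontier.)

5505/91


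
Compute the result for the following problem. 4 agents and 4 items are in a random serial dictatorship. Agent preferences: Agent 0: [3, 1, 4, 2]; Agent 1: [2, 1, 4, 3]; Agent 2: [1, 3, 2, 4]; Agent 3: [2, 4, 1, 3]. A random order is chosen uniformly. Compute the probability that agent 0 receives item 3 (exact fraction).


Step 1: Agent 0 wants item 3
Step 2: There are 24 possible orderings of agents
Step 3: In 23 orderings, agent 0 gets item 3
Step 4: Probability = 23/24

23/24


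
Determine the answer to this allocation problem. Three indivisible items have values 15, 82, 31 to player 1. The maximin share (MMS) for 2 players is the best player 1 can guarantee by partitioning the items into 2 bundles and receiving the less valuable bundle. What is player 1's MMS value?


Step 1: Item values = 15, 82, 31
Step 2: Enumerate all 2-bundle partitions and take the smaller bundle:
  Partition 1: {15} vs {82,31} -> bundles 15, 113; min = 15
  Partition 2: {82} vs {15,31} -> bundles 82, 46; min = 46
  Partition 3: {31} vs {15,82} -> bundles 31, 97; min = 31
Step 3: MMS = max(15, 46, 31) = 46

46


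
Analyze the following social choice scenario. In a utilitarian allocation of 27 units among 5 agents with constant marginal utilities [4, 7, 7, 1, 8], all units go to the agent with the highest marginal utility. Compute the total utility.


Step 1: The marginal utilities are [4, 7, 7, 1, 8]
Step 2: The highest marginal utility is 8
Step 3: All 27 units go to that agent
Step 4: Total utility = 8 * 27 = 216

216


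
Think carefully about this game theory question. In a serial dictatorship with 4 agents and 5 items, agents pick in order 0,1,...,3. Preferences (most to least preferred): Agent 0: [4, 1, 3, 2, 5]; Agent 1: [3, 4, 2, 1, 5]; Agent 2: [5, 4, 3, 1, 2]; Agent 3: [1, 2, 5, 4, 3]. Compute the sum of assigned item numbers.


Step 1: Agent 0 picks item 4
Step 2: Agent 1 picks item 3
Step 3: Agent 2 picks item 5
Step 4: Agent 3 picks item 1
Step 5: Sum = 4 + 3 + 5 + 1 = 13

13


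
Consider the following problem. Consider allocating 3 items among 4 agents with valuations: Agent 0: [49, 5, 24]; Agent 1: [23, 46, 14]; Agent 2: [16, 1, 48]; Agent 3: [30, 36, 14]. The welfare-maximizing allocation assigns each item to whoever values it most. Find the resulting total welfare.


Step 1: For each item, find the maximum value among all agents.
Step 2: Item 0 -> Agent 0 (value 49)
Step 3: Item 1 -> Agent 1 (value 46)
Step 4: Item 2 -> Agent 2 (value 48)
Step 5: Total welfare = 49 + 46 + 48 = 143

143


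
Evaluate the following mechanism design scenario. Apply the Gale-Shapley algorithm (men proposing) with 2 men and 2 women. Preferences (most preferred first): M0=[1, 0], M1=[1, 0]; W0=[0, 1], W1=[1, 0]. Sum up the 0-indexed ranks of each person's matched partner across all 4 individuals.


Step 1: Run Gale-Shapley (men propose, women hold best offer):
  M0 proposes to W1; she accepts
  M1 proposes to W1; she switches from M0
  M0 proposes to W0; she accepts
Step 2: Final matching: W0-M0, W1-M1
Step 3: 0-indexed ranks (man's rank of his match, then woman's): 1 + 0 + 0 + 0
Step 4: Total rank sum = 1

1


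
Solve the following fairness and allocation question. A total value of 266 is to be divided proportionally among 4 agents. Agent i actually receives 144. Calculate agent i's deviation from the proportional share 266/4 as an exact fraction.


Step 1: Proportional share = 266/4 = 133/2
Step 2: Agent's actual allocation = 144
Step 3: Excess = 144 - 133/2 = 155/2

155/2


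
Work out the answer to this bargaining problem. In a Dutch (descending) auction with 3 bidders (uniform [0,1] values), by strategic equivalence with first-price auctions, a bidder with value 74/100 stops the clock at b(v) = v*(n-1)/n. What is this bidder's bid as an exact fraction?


Step 1: Dutch auctions are strategically equivalent to first-price auctions
Step 2: The equilibrium bid is b(v) = v*(n-1)/n
Step 3: b = 37/50 * 2/3
Step 4: b = 37/75

37/75


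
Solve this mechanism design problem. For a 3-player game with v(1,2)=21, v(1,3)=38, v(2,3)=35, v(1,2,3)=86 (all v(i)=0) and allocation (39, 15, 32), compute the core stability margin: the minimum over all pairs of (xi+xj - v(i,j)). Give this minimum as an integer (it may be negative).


Step 1: Slack for coalition (1,2): x1+x2 - v12 = 54 - 21 = 33
Step 2: Slack for coalition (1,3): x1+x3 - v13 = 71 - 38 = 33
Step 3: Slack for coalition (2,3): x2+x3 - v23 = 47 - 35 = 12
Step 4: Minimum slack = min(33, 33, 12) = 12, attained by (2,3); no pair can gain by deviating, so the allocation is in the core

12


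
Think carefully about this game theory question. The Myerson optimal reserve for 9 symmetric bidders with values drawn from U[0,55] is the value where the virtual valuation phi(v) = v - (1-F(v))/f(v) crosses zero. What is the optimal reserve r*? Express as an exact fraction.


Step 1: For U[0,55], F(v) = v/55 and f(v) = 1/55
Step 2: phi(v) = v - (1 - v/55)/(1/55) = v - (55 - v) = 2v - 55
Step 3: Set phi(r*) = 0: 2r* - 55 = 0
Step 4: r* = 55/2 (the number of bidders n = 9 does not enter)

55/2


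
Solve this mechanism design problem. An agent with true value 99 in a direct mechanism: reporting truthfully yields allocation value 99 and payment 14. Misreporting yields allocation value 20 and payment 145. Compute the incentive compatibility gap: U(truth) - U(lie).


Step 1: U(truth) = value - payment = 99 - 14 = 85
Step 2: U(lie) = allocation - payment = 20 - 145 = -125
Step 3: IC gap = 85 - (-125) = 210

210


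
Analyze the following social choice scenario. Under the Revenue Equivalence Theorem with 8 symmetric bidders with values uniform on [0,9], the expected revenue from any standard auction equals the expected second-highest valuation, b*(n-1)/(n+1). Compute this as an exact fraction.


Step 1: By Revenue Equivalence, expected revenue = b*(n-1)/(n+1)
Step 2: Substituting n = 8, b = 9
Step 3: Revenue = 9*(8-1)/(8+1) = 9*7/9
Step 4: Revenue = 63/9 = 7

7


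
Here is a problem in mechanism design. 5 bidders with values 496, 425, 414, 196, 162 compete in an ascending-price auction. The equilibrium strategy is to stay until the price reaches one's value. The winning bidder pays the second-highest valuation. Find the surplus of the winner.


Step 1: Identify the highest value: 496
Step 2: Identify the second-highest value: 425
Step 3: The final price = second-highest value = 425
Step 4: Surplus = 496 - 425 = 71

71


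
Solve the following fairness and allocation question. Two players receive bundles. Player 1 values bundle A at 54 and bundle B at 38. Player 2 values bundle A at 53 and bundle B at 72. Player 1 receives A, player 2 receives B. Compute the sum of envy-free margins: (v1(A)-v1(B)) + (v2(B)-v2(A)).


Step 1: Player 1's margin = v1(A) - v1(B) = 54 - 38 = 16
Step 2: Player 2's margin = v2(B) - v2(A) = 72 - 53 = 19
Step 3: Total margin = 16 + 19 = 35

35


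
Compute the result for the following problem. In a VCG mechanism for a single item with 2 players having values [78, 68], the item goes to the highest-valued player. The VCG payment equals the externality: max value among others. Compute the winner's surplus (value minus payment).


Step 1: The winner is the agent with the highest value: agent 0 with value 78
Step 2: Values of other agents: [68]
Step 3: VCG payment = max of others' values = 68
Step 4: Surplus = 78 - 68 = 10

10


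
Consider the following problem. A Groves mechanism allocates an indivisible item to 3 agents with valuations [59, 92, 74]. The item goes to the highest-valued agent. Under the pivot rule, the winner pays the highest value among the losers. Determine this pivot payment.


Step 1: The efficient winner is agent 1 with value 92
Step 2: Other agents' values: [59, 74]
Step 3: Pivot payment = max(others) = 74
Step 4: The winner pays 74

74


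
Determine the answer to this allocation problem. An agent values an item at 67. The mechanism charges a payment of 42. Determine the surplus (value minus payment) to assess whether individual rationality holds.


Step 1: Surplus = value - payment = 67 - 42 = 25
Step 2: IR is satisfied (surplus >= 0)

25


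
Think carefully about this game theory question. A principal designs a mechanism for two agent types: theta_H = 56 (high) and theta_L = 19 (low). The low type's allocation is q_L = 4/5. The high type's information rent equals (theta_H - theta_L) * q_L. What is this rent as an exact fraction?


Step 1: theta_H - theta_L = 56 - 19 = 37
Step 2: Information rent = (theta_H - theta_L) * q_L
Step 3: = 37 * 4/5
Step 4: = 148/5

148/5


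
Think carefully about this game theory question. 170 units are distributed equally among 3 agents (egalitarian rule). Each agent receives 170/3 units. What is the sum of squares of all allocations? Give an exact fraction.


Step 1: Each agent's share = 170/3
Step 2: Square of each share = (170/3)^2 = 28900/9
Step 3: Sum of squares = 3 * 28900/9 = 28900/3

28900/3


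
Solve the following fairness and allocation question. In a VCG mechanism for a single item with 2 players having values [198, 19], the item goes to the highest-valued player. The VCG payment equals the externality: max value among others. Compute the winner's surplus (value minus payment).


Step 1: The winner is the agent with the highest value: agent 0 with value 198
Step 2: Values of other agents: [19]
Step 3: VCG payment = max of others' values = 19
Step 4: Surplus = 198 - 19 = 179

179


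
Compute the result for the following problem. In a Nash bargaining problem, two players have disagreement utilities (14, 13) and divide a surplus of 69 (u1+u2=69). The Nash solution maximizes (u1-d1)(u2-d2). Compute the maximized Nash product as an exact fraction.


Step 1: The Nash solution splits surplus symmetrically above the disagreement point
Step 2: u1 = (total + d1 - d2)/2 = (69 + 14 - 13)/2 = 35
Step 3: u2 = (total - d1 + d2)/2 = (69 - 14 + 13)/2 = 34
Step 4: Nash product = (35 - 14) * (34 - 13)
Step 5: = 21 * 21 = 441

441


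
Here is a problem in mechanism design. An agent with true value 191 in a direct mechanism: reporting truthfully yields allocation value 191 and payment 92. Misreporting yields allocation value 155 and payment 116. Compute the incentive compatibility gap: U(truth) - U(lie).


Step 1: U(truth) = value - payment = 191 - 92 = 99
Step 2: U(lie) = allocation - payment = 155 - 116 = 39
Step 3: IC gap = 99 - 39 = 60

60


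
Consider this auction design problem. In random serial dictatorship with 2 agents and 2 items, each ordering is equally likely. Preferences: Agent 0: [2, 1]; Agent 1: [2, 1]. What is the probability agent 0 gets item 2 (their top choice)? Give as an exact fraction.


Step 1: Agent 0 wants item 2
Step 2: There are 2 possible orderings of agents
Step 3: In 1 orderings, agent 0 gets item 2
Step 4: Probability = 1/2

1/2


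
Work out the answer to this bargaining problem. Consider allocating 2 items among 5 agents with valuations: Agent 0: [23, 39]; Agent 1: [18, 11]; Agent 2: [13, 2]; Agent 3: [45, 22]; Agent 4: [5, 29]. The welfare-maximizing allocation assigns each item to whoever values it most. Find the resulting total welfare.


Step 1: For each item, find the maximum value among all agents.
Step 2: Item 0 -> Agent 3 (value 45)
Step 3: Item 1 -> Agent 0 (value 39)
Step 4: Total welfare = 45 + 39 = 84

84


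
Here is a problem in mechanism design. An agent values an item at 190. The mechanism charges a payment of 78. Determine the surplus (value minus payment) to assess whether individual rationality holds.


Step 1: Surplus = value - payment = 190 - 78 = 112
Step 2: IR is satisfied (surplus >= 0)

112


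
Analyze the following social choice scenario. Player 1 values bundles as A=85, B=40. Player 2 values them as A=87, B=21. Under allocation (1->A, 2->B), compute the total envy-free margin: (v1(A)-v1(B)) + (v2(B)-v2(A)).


Step 1: Player 1's margin = v1(A) - v1(B) = 85 - 40 = 45
Step 2: Player 2's margin = v2(B) - v2(A) = 21 - 87 = -66
Step 3: Total margin = 45 + -66 = -21

-21


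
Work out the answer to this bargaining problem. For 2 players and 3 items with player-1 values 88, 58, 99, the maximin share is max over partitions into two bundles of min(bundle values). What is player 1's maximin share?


Step 1: Item values = 88, 58, 99
Step 2: Enumerate all 2-bundle partitions and take the smaller bundle:
  Partition 1: {88} vs {58,99} -> bundles 88, 157; min = 88
  Partition 2: {58} vs {88,99} -> bundles 58, 187; min = 58
  Partition 3: {99} vs {88,58} -> bundles 99, 146; min = 99
Step 3: MMS = max(88, 58, 99) = 99

99


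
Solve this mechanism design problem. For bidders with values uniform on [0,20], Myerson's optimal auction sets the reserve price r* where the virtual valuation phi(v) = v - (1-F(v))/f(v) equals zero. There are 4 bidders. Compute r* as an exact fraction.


Step 1: For U[0,20], F(v) = v/20 and f(v) = 1/20
Step 2: phi(v) = v - (1 - v/20)/(1/20) = v - (20 - v) = 2v - 20
Step 3: Set phi(r*) = 0: 2r* - 20 = 0
Step 4: r* = 20/2 = 10 (the number of bidders n = 4 does not enter)

10


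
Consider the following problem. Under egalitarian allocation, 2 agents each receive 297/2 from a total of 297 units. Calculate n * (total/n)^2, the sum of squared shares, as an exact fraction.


Step 1: Each agent's share = 297/2
Step 2: Square of each share = (297/2)^2 = 88209/4
Step 3: Sum of squares = 2 * 88209/4 = 88209/2

88209/2


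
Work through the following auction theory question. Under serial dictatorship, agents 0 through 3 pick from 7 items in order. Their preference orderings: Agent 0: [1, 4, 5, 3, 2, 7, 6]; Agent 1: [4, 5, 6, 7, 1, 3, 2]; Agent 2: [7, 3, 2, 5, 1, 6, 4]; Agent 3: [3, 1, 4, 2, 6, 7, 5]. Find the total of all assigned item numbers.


Step 1: Agent 0 picks item 1
Step 2: Agent 1 picks item 4
Step 3: Agent 2 picks item 7
Step 4: Agent 3 picks item 3
Step 5: Sum = 1 + 4 + 7 + 3 = 15

15


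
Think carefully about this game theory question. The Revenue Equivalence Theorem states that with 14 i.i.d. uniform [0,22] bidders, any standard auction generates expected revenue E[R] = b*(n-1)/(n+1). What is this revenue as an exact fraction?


Step 1: By Revenue Equivalence, expected revenue = b*(n-1)/(n+1)
Step 2: Substituting n = 14, b = 22
Step 3: Revenue = 22*(14-1)/(14+1) = 22*13/15
Step 4: Revenue = 286/15

286/15


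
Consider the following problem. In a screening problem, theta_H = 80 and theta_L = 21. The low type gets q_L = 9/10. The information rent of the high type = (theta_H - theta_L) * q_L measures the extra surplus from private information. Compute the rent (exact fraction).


Step 1: theta_H - theta_L = 80 - 21 = 59
Step 2: Information rent = (theta_H - theta_L) * q_L
Step 3: = 59 * 9/10
Step 4: = 531/10

531/10


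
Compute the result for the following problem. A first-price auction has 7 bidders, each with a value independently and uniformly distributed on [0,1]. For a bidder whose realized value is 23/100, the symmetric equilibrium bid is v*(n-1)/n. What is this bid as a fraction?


Step 1: The symmetric BNE bidding function is b(v) = v * (n-1) / n
Step 2: Substitute v = 23/100 and n = 7
Step 3: b = 23/100 * 6/7
Step 4: b = 69/350

69/350


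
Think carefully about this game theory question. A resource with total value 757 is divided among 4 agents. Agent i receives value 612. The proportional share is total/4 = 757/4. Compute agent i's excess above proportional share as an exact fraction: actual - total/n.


Step 1: Proportional share = 757/4
Step 2: Agent's actual allocation = 612
Step 3: Excess = 612 - 757/4 = 1691/4

1691/4


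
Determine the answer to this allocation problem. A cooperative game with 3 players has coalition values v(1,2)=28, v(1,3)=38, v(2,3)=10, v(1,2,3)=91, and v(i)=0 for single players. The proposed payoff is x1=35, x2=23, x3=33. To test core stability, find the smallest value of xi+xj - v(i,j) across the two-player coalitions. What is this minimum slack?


Step 1: Slack for coalition (1,2): x1+x2 - v12 = 58 - 28 = 30
Step 2: Slack for coalition (1,3): x1+x3 - v13 = 68 - 38 = 30
Step 3: Slack for coalition (2,3): x2+x3 - v23 = 56 - 10 = 46
Step 4: Minimum slack = min(30, 30, 46) = 30, attained by (1,2) and (1,3); no pair can gain by deviating, so the allocation is in the core

30


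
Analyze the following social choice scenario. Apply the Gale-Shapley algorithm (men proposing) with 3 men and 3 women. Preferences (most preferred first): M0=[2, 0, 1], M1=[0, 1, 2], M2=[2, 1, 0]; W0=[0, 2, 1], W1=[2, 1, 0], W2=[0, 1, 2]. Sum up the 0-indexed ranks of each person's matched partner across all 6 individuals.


Step 1: Run Gale-Shapley (men propose, women hold best offer):
  M0 proposes to W2; she accepts
  M1 proposes to W0; she accepts
  M2 proposes to W2; rejected
  M2 proposes to W1; she accepts
Step 2: Final matching: W0-M1, W1-M2, W2-M0
Step 3: 0-indexed ranks (man's rank of his match, then woman's): 0 + 2 + 1 + 0 + 0 + 0
Step 4: Total rank sum = 3

3


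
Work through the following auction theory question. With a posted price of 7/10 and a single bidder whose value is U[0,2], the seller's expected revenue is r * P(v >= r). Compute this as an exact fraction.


Step 1: Posted price r = 7/10, value support [0,2]
Step 2: P(v >= r) = (2 - 7/10)/2 = 13/20
Step 3: Expected revenue = r * P(v >= r) = 7/10 * 13/20
Step 4: Revenue = 91/200

91/200


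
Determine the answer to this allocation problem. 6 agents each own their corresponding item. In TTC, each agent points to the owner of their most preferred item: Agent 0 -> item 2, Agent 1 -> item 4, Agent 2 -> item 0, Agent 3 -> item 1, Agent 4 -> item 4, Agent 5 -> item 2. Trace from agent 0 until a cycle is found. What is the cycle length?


Step 1: Trace the pointer graph from agent 0: 0 -> 2 -> 0
Step 2: A cycle is detected when we revisit agent 0
Step 3: The cycle is: 0 -> 2 -> 0
Step 4: Cycle length = 2

2


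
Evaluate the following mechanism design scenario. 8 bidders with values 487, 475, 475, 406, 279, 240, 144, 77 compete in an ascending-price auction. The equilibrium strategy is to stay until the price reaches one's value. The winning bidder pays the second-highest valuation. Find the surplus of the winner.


Step 1: Identify the highest value: 487
Step 2: Identify the second-highest value: 475
Step 3: The final price = second-highest value = 475
Step 4: Surplus = 487 - 475 = 12

12


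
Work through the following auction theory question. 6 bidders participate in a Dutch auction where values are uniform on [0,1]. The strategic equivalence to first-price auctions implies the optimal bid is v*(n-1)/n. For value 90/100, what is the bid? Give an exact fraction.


Step 1: Dutch auctions are strategically equivalent to first-price auctions
Step 2: The equilibrium bid is b(v) = v*(n-1)/n
Step 3: b = 9/10 * 5/6
Step 4: b = 3/4

3/4


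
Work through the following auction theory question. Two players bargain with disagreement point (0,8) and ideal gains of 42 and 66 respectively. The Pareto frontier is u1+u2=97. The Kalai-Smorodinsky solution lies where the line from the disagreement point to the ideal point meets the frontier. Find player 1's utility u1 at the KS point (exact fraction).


Step 1: At the KS point, (u1-d1)/r1 = (u2-d2)/r2 = t and u1+u2 = 97
Step 2: u1 = d1 + r1*t and u2 = d2 + r2*t, so (d1 + r1*t) + (d2 + r2*t) = 97
Step 3: t = (97 - 0 - 8)/(42 + 66) = 89/108
Step 4: u1 = d1 + r1*t = 0 + 42 * 89/108 = 623/18
Step 5: (Check: u2 = d2 + r2*t = 1123/18; u1+u2 = 623/18 + 1123/18 = 97, on the frontier.)

623/18


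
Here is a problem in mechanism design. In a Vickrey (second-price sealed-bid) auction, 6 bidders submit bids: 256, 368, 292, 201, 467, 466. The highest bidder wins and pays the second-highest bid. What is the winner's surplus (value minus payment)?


Step 1: Sort bids in descending order: 467, 466, 368, 292, 256, 201
Step 2: The winning bid is the highest: 467
Step 3: The payment equals the second-highest bid: 466
Step 4: Surplus = winner's bid - payment = 467 - 466 = 1

1


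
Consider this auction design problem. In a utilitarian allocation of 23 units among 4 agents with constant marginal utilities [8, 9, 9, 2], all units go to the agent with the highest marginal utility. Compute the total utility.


Step 1: The marginal utilities are [8, 9, 9, 2]
Step 2: The highest marginal utility is 9
Step 3: All 23 units go to that agent
Step 4: Total utility = 9 * 23 = 207

207


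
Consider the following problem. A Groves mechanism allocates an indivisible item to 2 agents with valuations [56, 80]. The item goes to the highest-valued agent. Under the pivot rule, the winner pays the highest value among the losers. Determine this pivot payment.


Step 1: The efficient winner is agent 1 with value 80
Step 2: Other agents' values: [56]
Step 3: Pivot payment = max(others) = 56
Step 4: The winner pays 56

56


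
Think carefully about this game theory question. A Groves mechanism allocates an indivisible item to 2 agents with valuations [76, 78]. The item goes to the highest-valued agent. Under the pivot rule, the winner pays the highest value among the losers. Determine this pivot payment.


Step 1: The efficient winner is agent 1 with value 78
Step 2: Other agents' values: [76]
Step 3: Pivot payment = max(others) = 76
Step 4: The winner pays 76

76
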